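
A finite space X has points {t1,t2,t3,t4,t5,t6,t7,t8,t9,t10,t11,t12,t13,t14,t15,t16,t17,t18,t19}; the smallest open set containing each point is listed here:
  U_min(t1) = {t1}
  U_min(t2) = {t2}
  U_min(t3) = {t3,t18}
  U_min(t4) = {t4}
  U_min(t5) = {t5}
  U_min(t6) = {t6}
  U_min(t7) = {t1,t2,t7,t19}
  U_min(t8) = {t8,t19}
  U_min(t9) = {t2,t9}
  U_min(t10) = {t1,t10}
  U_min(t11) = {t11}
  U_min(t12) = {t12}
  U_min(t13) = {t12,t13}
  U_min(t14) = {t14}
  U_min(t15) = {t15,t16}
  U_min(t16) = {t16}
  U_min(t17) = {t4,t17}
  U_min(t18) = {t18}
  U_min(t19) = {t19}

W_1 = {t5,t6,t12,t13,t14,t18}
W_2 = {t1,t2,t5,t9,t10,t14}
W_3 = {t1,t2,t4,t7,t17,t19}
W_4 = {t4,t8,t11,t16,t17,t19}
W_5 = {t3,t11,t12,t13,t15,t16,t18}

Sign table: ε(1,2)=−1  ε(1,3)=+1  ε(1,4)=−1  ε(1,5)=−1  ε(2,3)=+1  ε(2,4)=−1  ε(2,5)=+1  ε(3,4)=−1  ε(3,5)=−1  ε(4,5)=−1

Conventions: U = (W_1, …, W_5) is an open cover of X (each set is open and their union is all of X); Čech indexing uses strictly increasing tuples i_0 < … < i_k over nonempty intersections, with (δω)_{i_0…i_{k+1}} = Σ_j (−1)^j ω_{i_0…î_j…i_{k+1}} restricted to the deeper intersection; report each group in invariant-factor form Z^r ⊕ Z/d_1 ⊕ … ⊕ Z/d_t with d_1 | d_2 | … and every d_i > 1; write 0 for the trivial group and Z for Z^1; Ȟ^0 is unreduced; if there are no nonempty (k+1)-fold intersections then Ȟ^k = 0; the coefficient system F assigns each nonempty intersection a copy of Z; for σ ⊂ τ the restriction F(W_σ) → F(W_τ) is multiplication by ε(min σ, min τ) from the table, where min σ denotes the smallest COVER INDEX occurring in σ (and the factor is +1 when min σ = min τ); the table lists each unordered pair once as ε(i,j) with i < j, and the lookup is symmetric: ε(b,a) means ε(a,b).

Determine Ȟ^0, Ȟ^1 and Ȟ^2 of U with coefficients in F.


nonempty intersections:
  W12={t5,t14} W15={t12,t13,t18} W23={t1,t2} W34={t4,t17,t19} W45={t11,t16}
C dims 5,5; δ0: rk 4, SNF 1^4
Ȟ^0: (5−4)−0=1 ⇒ Z
Ȟ^1: (5−0)−4=1 ⇒ Z
Ȟ^2: (0−0)−0=0 ⇒ 0

Ȟ^0 = Z, Ȟ^1 = Z and Ȟ^2 = 0


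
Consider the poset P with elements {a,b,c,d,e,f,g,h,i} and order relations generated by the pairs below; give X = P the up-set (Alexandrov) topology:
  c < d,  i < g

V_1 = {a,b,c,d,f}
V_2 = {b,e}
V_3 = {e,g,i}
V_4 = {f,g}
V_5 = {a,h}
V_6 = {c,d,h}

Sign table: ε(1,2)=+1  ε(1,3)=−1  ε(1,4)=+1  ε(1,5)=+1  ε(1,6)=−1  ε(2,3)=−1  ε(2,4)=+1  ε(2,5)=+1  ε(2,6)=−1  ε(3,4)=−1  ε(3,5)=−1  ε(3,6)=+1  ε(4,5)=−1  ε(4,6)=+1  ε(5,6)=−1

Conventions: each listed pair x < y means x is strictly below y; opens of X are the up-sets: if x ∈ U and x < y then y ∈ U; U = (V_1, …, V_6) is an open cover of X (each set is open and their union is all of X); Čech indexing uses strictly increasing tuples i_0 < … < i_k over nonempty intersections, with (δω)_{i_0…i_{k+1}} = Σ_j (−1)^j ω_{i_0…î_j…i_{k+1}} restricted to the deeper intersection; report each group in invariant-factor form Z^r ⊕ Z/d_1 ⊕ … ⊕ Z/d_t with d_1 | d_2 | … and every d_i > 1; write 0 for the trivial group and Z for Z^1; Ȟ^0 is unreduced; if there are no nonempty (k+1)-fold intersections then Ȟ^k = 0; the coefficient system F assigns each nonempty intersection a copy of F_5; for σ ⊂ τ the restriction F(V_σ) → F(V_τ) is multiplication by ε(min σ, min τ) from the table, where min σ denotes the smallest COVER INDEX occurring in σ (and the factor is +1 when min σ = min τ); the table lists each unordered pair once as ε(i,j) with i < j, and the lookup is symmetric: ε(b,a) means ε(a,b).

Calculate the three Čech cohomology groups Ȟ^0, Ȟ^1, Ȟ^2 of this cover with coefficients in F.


cover nerve:
  V12={b} V14={f} V15={a} V16={c,d} V23={e} V34={g} V56={h}
C dims 6,7; δ0: rk_F5 5
Ȟ^0: (6−5)−0=1 ⇒ Z/5
Ȟ^1: (7−0)−5=2 ⇒ Z/5 ⊕ Z/5
Ȟ^2: (0−0)−0=0 ⇒ 0

Ȟ^0 ≅ Z/5,  Ȟ^1 ≅ Z/5 ⊕ Z/5,  Ȟ^2 ≅ 0


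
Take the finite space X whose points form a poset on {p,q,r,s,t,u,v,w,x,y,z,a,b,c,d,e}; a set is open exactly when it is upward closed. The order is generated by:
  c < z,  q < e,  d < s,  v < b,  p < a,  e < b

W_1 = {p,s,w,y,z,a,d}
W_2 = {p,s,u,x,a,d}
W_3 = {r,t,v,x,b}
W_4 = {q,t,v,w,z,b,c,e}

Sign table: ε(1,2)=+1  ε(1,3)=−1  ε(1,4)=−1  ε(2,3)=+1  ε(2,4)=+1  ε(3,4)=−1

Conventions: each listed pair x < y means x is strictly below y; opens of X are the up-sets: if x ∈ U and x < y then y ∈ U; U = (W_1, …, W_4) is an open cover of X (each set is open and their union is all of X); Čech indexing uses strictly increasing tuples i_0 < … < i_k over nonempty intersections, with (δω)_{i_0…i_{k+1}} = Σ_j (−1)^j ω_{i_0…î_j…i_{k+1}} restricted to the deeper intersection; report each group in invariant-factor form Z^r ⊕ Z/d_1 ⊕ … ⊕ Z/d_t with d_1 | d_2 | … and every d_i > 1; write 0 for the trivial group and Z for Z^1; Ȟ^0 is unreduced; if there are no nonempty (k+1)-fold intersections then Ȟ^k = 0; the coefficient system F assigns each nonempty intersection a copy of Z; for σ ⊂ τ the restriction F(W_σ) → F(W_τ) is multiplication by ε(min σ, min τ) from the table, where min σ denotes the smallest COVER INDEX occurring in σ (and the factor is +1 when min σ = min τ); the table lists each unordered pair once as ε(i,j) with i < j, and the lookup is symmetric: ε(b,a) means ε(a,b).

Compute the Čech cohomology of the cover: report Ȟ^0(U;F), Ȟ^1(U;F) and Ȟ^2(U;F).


nonempty intersections:
  W12={p,s,a,d} W14={w,z} W23={x} W34={t,v,b}
C dims 4,4; δ0: rk 3, SNF 1^3
Ȟ^0: (4−3)−0=1 ⇒ Z
Ȟ^1: (4−0)−3=1 ⇒ Z
Ȟ^2: (0−0)−0=0 ⇒ 0

Ȟ^0 = Z, Ȟ^1 = Z and Ȟ^2 = 0


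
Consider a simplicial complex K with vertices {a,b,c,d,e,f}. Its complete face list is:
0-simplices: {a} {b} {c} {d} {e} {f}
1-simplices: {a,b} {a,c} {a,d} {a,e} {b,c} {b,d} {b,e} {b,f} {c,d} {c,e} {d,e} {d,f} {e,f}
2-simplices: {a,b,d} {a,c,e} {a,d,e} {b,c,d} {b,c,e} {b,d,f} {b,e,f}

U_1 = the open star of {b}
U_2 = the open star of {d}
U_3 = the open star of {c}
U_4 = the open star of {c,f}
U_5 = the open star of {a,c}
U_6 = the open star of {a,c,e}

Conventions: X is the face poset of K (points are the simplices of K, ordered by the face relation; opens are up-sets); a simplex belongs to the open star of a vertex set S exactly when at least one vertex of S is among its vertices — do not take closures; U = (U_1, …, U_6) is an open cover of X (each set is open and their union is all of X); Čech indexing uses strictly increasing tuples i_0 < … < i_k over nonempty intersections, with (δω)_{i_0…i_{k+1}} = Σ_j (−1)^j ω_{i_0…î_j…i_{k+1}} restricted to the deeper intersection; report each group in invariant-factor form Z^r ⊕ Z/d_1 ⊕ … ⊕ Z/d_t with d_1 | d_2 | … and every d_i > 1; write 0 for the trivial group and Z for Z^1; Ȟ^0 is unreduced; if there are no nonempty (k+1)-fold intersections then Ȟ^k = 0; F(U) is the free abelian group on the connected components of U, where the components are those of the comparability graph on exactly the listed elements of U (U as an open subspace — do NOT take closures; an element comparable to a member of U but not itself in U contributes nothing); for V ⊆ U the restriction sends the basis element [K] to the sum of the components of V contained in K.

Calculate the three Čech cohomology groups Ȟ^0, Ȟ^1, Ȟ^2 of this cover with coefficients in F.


Ȟ^0 ≅ Z, Ȟ^1 ≅ Z, Ȟ^2 ≅ 0

nonempty overlaps:
  U1={{b},{a,b},{b,c},{b,d},{b,e},{b,f},{a,b,d},{b,c,d},{b,c,e},{b,d,f},{b,e,f}} U2={{d},{a,d},{b,d},{c,d},{d,e},{d,f},{a,b,d},{a,d,e},{b,c,d},{b,d,f}} U3={{c},{a,c},{b,c},{c,d},{c,e},{a,c,e},{b,c,d},{b,c,e}} U4={{c},{f},{a,c},{b,c},{b,f},{c,d},{c,e},{d,f},{e,f},{a,c,e},{b,c,d},{b,c,e},{b,d,f},{b,e,f}} U5={{a},{c},{a,b},{a,c},{a,d},{a,e},{b,c},{c,d},{c,e},{a,b,d},{a,c,e},{a,d,e},{b,c,d},{b,c,e}} U6={{a},{c},{e},{a,b},{a,c},{a,d},{a,e},{b,c},{b,e},{c,d},{c,e},{d,e},{e,f},{a,b,d},{a,c,e},{a,d,e},{b,c,d},{b,c,e},{b,e,f}}
  U12={{b,d},{a,b,d},{b,c,d},{b,d,f}} U13={{b,c},{b,c,d},{b,c,e}} U14={{b,c},{b,f},{b,c,d},{b,c,e},{b,d,f},{b,e,f}} U15={{a,b},{b,c},{a,b,d},{b,c,d},{b,c,e}} U16={{a,b},{b,c},{b,e},{a,b,d},{b,c,d},{b,c,e},{b,e,f}} U23={{c,d},{b,c,d}} U24={{c,d},{d,f},{b,c,d},{b,d,f}} U25={{a,d},{c,d},{a,b,d},{a,d,e},{b,c,d}} U26={{a,d},{c,d},{d,e},{a,b,d},{a,d,e},{b,c,d}} U34={{c},{a,c},{b,c},{c,d},{c,e},{a,c,e},{b,c,d},{b,c,e}} U35={{c},{a,c},{b,c},{c,d},{c,e},{a,c,e},{b,c,d},{b,c,e}} U36={{c},{a,c},{b,c},{c,d},{c,e},{a,c,e},{b,c,d},{b,c,e}} U45={{c},{a,c},{b,c},{c,d},{c,e},{a,c,e},{b,c,d},{b,c,e}} U46={{c},{a,c},{b,c},{c,d},{c,e},{e,f},{a,c,e},{b,c,d},{b,c,e},{b,e,f}} U56={{a},{c},{a,b},{a,c},{a,d},{a,e},{b,c},{c,d},{c,e},{a,b,d},{a,c,e},{a,d,e},{b,c,d},{b,c,e}}
  U123={{b,c,d}} U124={{b,c,d},{b,d,f}} U125={{a,b,d},{b,c,d}} U126={{a,b,d},{b,c,d}} U134={{b,c},{b,c,d},{b,c,e}} U135={{b,c},{b,c,d},{b,c,e}} U136={{b,c},{b,c,d},{b,c,e}} U145={{b,c},{b,c,d},{b,c,e}} U146={{b,c},{b,c,d},{b,c,e},{b,e,f}} U156={{a,b},{b,c},{a,b,d},{b,c,d},{b,c,e}} U234={{c,d},{b,c,d}} U235={{c,d},{b,c,d}} U236={{c,d},{b,c,d}} U245={{c,d},{b,c,d}} U246={{c,d},{b,c,d}} U256={{a,d},{c,d},{a,b,d},{a,d,e},{b,c,d}} U345={{c},{a,c},{b,c},{c,d},{c,e},{a,c,e},{b,c,d},{b,c,e}} U346={{c},{a,c},{b,c},{c,d},{c,e},{a,c,e},{b,c,d},{b,c,e}} U356={{c},{a,c},{b,c},{c,d},{c,e},{a,c,e},{b,c,d},{b,c,e}} U456={{c},{a,c},{b,c},{c,d},{c,e},{a,c,e},{b,c,d},{b,c,e}}
  U1234={{b,c,d}} U1235={{b,c,d}} U1236={{b,c,d}} U1245={{b,c,d}} U1246={{b,c,d}} U1256={{a,b,d},{b,c,d}} U1345={{b,c},{b,c,d},{b,c,e}} U1346={{b,c},{b,c,d},{b,c,e}} U1356={{b,c},{b,c,d},{b,c,e}} U1456={{b,c},{b,c,d},{b,c,e}} U2345={{c,d},{b,c,d}} U2346={{c,d},{b,c,d}} U2356={{c,d},{b,c,d}} U2456={{c,d},{b,c,d}} U3456={{c},{a,c},{b,c},{c,d},{c,e},{a,c,e},{b,c,d},{b,c,e}}
  U12345={{b,c,d}} U12346={{b,c,d}} U12356={{b,c,d}} U12456={{b,c,d}} U13456={{b,c},{b,c,d},{b,c,e}} U23456={{c,d},{b,c,d}}
  U123456={{b,c,d}}
components per intersection:
  U1: {{b},{a,b},{b,c},{b,d},{b,e},{b,f},{a,b,d},{b,c,d},{b,c,e},{b,d,f},{b,e,f}}
  U2: {{d},{a,d},{b,d},{c,d},{d,e},{d,f},{a,b,d},{a,d,e},{b,c,d},{b,d,f}}
  U3: {{c},{a,c},{b,c},{c,d},{c,e},{a,c,e},{b,c,d},{b,c,e}}
  U4: {{c},{a,c},{b,c},{c,d},{c,e},{a,c,e},{b,c,d},{b,c,e}} {{f},{b,f},{d,f},{e,f},{b,d,f},{b,e,f}}
  U5: {{a},{c},{a,b},{a,c},{a,d},{a,e},{b,c},{c,d},{c,e},{a,b,d},{a,c,e},{a,d,e},{b,c,d},{b,c,e}}
  U6: {{a},{c},{e},{a,b},{a,c},{a,d},{a,e},{b,c},{b,e},{c,d},{c,e},{d,e},{e,f},{a,b,d},{a,c,e},{a,d,e},{b,c,d},{b,c,e},{b,e,f}}
  U12: {{b,d},{a,b,d},{b,c,d},{b,d,f}}
  U13: {{b,c},{b,c,d},{b,c,e}}
  U14: {{b,c},{b,c,d},{b,c,e}} {{b,f},{b,d,f},{b,e,f}}
  U15: {{a,b},{a,b,d}} {{b,c},{b,c,d},{b,c,e}}
  U16: {{a,b},{a,b,d}} {{b,c},{b,e},{b,c,d},{b,c,e},{b,e,f}}
  U23: {{c,d},{b,c,d}}
  U24: {{c,d},{b,c,d}} {{d,f},{b,d,f}}
  U25: {{a,d},{a,b,d},{a,d,e}} {{c,d},{b,c,d}}
  U26: {{a,d},{d,e},{a,b,d},{a,d,e}} {{c,d},{b,c,d}}
  U34: {{c},{a,c},{b,c},{c,d},{c,e},{a,c,e},{b,c,d},{b,c,e}}
  U35: {{c},{a,c},{b,c},{c,d},{c,e},{a,c,e},{b,c,d},{b,c,e}}
  U36: {{c},{a,c},{b,c},{c,d},{c,e},{a,c,e},{b,c,d},{b,c,e}}
  U45: {{c},{a,c},{b,c},{c,d},{c,e},{a,c,e},{b,c,d},{b,c,e}}
  U46: {{c},{a,c},{b,c},{c,d},{c,e},{a,c,e},{b,c,d},{b,c,e}} {{e,f},{b,e,f}}
  U56: {{a},{c},{a,b},{a,c},{a,d},{a,e},{b,c},{c,d},{c,e},{a,b,d},{a,c,e},{a,d,e},{b,c,d},{b,c,e}}
  U123: {{b,c,d}}
  U124: {{b,c,d}} {{b,d,f}}
  U125: {{a,b,d}} {{b,c,d}}
  U126: {{a,b,d}} {{b,c,d}}
  U134: {{b,c},{b,c,d},{b,c,e}}
  U135: {{b,c},{b,c,d},{b,c,e}}
  U136: {{b,c},{b,c,d},{b,c,e}}
  U145: {{b,c},{b,c,d},{b,c,e}}
  U146: {{b,c},{b,c,d},{b,c,e}} {{b,e,f}}
  U156: {{a,b},{a,b,d}} {{b,c},{b,c,d},{b,c,e}}
  U234: {{c,d},{b,c,d}}
  U235: {{c,d},{b,c,d}}
  U236: {{c,d},{b,c,d}}
  U245: {{c,d},{b,c,d}}
  U246: {{c,d},{b,c,d}}
  U256: {{a,d},{a,b,d},{a,d,e}} {{c,d},{b,c,d}}
  U345: {{c},{a,c},{b,c},{c,d},{c,e},{a,c,e},{b,c,d},{b,c,e}}
  U346: {{c},{a,c},{b,c},{c,d},{c,e},{a,c,e},{b,c,d},{b,c,e}}
  U356: {{c},{a,c},{b,c},{c,d},{c,e},{a,c,e},{b,c,d},{b,c,e}}
  U456: {{c},{a,c},{b,c},{c,d},{c,e},{a,c,e},{b,c,d},{b,c,e}}
  U1234: {{b,c,d}}
  U1235: {{b,c,d}}
  U1236: {{b,c,d}}
  U1245: {{b,c,d}}
  U1246: {{b,c,d}}
  U1256: {{a,b,d}} {{b,c,d}}
  U1345: {{b,c},{b,c,d},{b,c,e}}
  U1346: {{b,c},{b,c,d},{b,c,e}}
  U1356: {{b,c},{b,c,d},{b,c,e}}
  U1456: {{b,c},{b,c,d},{b,c,e}}
  U2345: {{c,d},{b,c,d}}
  U2346: {{c,d},{b,c,d}}
  U2356: {{c,d},{b,c,d}}
  U2456: {{c,d},{b,c,d}}
  U3456: {{c},{a,c},{b,c},{c,d},{c,e},{a,c,e},{b,c,d},{b,c,e}}
  U12345: {{b,c,d}}
  U12346: {{b,c,d}}
  U12356: {{b,c,d}}
  U12456: {{b,c,d}}
  U13456: {{b,c},{b,c,d},{b,c,e}}
  U23456: {{c,d},{b,c,d}}
  U123456: {{b,c,d}}
C dims 7,22,26,16; δ0: rk 6, SNF 1^6; δ1: rk 15, SNF 1^15; δ2: rk 11, SNF 1^11
degree 0: 7−6−0 = 1 → Ȟ^0 ≅ Z
degree 1: 22−15−6 = 1 → Ȟ^1 ≅ Z
degree 2: 26−11−15 = 0 → Ȟ^2 ≅ 0


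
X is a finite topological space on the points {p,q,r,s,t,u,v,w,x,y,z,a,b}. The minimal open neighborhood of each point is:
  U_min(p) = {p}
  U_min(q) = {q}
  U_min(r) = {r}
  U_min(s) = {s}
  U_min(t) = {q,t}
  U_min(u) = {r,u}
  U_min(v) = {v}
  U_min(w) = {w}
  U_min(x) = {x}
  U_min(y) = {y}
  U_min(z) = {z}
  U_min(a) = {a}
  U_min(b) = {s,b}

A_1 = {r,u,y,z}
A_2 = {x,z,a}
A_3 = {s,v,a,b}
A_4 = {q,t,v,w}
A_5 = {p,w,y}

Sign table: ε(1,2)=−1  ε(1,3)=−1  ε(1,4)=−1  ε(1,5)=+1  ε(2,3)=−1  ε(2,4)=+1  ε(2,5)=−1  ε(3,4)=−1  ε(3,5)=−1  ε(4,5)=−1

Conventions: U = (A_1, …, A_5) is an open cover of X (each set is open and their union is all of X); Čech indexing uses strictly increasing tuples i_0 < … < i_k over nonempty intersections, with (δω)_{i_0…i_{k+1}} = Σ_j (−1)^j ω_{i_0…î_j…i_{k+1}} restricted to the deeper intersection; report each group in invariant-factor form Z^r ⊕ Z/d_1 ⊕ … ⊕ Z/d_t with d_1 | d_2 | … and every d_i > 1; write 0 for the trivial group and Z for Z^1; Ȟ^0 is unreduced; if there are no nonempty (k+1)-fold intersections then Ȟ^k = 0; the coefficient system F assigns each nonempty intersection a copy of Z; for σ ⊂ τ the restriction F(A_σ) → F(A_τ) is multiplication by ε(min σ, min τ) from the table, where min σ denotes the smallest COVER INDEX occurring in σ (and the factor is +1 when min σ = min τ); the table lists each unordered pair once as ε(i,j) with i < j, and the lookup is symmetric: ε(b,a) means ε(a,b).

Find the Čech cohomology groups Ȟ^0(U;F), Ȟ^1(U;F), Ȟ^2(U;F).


intersection data:
  A12={z} A15={y} A23={a} A34={v} A45={w}
C dims 5,5; δ0: rk 4, SNF 1^4
Ȟ^0 = (5 − 4) − 0 = 1, so Ȟ^0 ≅ Z
Ȟ^1 = (5 − 0) − 4 = 1, so Ȟ^1 ≅ Z
Ȟ^2 = (0 − 0) − 0 = 0, so Ȟ^2 ≅ 0

Ȟ^0 ≅ Z,  Ȟ^1 ≅ Z,  Ȟ^2 ≅ 0


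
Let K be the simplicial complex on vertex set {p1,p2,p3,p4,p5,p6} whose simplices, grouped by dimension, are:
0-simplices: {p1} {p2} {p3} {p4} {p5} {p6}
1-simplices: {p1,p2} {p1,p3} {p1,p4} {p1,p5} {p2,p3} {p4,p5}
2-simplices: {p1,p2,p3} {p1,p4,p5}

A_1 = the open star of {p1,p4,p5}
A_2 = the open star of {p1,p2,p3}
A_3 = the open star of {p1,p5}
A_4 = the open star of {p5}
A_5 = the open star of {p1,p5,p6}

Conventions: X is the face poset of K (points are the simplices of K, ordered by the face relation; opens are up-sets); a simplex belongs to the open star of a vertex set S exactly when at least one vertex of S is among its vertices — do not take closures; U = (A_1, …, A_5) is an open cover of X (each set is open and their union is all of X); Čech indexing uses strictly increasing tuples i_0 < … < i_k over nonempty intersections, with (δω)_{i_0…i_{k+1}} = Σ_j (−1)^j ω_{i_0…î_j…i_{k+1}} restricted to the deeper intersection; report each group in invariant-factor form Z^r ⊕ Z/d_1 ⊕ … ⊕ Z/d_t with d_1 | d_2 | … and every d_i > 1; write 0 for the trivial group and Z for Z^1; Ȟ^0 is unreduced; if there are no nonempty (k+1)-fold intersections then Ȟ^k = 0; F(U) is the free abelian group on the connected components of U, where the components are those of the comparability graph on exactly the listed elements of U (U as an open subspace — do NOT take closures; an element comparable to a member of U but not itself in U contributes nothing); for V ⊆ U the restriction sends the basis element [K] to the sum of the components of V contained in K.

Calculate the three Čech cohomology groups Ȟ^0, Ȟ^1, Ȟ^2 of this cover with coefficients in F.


Ȟ^0 = Z^2, Ȟ^1 = 0, Ȟ^2 = 0

intersection data:
  A1={{p1},{p4},{p5},{p1,p2},{p1,p3},{p1,p4},{p1,p5},{p4,p5},{p1,p2,p3},{p1,p4,p5}} A2={{p1},{p2},{p3},{p1,p2},{p1,p3},{p1,p4},{p1,p5},{p2,p3},{p1,p2,p3},{p1,p4,p5}} A3={{p1},{p5},{p1,p2},{p1,p3},{p1,p4},{p1,p5},{p4,p5},{p1,p2,p3},{p1,p4,p5}} A4={{p5},{p1,p5},{p4,p5},{p1,p4,p5}} A5={{p1},{p5},{p6},{p1,p2},{p1,p3},{p1,p4},{p1,p5},{p4,p5},{p1,p2,p3},{p1,p4,p5}}
  A12={{p1},{p1,p2},{p1,p3},{p1,p4},{p1,p5},{p1,p2,p3},{p1,p4,p5}} A13={{p1},{p5},{p1,p2},{p1,p3},{p1,p4},{p1,p5},{p4,p5},{p1,p2,p3},{p1,p4,p5}} A14={{p5},{p1,p5},{p4,p5},{p1,p4,p5}} A15={{p1},{p5},{p1,p2},{p1,p3},{p1,p4},{p1,p5},{p4,p5},{p1,p2,p3},{p1,p4,p5}} A23={{p1},{p1,p2},{p1,p3},{p1,p4},{p1,p5},{p1,p2,p3},{p1,p4,p5}} A24={{p1,p5},{p1,p4,p5}} A25={{p1},{p1,p2},{p1,p3},{p1,p4},{p1,p5},{p1,p2,p3},{p1,p4,p5}} A34={{p5},{p1,p5},{p4,p5},{p1,p4,p5}} A35={{p1},{p5},{p1,p2},{p1,p3},{p1,p4},{p1,p5},{p4,p5},{p1,p2,p3},{p1,p4,p5}} A45={{p5},{p1,p5},{p4,p5},{p1,p4,p5}}
  A123={{p1},{p1,p2},{p1,p3},{p1,p4},{p1,p5},{p1,p2,p3},{p1,p4,p5}} A124={{p1,p5},{p1,p4,p5}} A125={{p1},{p1,p2},{p1,p3},{p1,p4},{p1,p5},{p1,p2,p3},{p1,p4,p5}} A134={{p5},{p1,p5},{p4,p5},{p1,p4,p5}} A135={{p1},{p5},{p1,p2},{p1,p3},{p1,p4},{p1,p5},{p4,p5},{p1,p2,p3},{p1,p4,p5}} A145={{p5},{p1,p5},{p4,p5},{p1,p4,p5}} A234={{p1,p5},{p1,p4,p5}} A235={{p1},{p1,p2},{p1,p3},{p1,p4},{p1,p5},{p1,p2,p3},{p1,p4,p5}} A245={{p1,p5},{p1,p4,p5}} A345={{p5},{p1,p5},{p4,p5},{p1,p4,p5}}
  A1234={{p1,p5},{p1,p4,p5}} A1235={{p1},{p1,p2},{p1,p3},{p1,p4},{p1,p5},{p1,p2,p3},{p1,p4,p5}} A1245={{p1,p5},{p1,p4,p5}} A1345={{p5},{p1,p5},{p4,p5},{p1,p4,p5}} A2345={{p1,p5},{p1,p4,p5}}
  A12345={{p1,p5},{p1,p4,p5}}
components per intersection:
  A1: {{p1},{p4},{p5},{p1,p2},{p1,p3},{p1,p4},{p1,p5},{p4,p5},{p1,p2,p3},{p1,p4,p5}}
  A2: {{p1},{p2},{p3},{p1,p2},{p1,p3},{p1,p4},{p1,p5},{p2,p3},{p1,p2,p3},{p1,p4,p5}}
  A3: {{p1},{p5},{p1,p2},{p1,p3},{p1,p4},{p1,p5},{p4,p5},{p1,p2,p3},{p1,p4,p5}}
  A4: {{p5},{p1,p5},{p4,p5},{p1,p4,p5}}
  A5: {{p1},{p5},{p1,p2},{p1,p3},{p1,p4},{p1,p5},{p4,p5},{p1,p2,p3},{p1,p4,p5}} {{p6}}
  A12: {{p1},{p1,p2},{p1,p3},{p1,p4},{p1,p5},{p1,p2,p3},{p1,p4,p5}}
  A13: {{p1},{p5},{p1,p2},{p1,p3},{p1,p4},{p1,p5},{p4,p5},{p1,p2,p3},{p1,p4,p5}}
  A14: {{p5},{p1,p5},{p4,p5},{p1,p4,p5}}
  A15: {{p1},{p5},{p1,p2},{p1,p3},{p1,p4},{p1,p5},{p4,p5},{p1,p2,p3},{p1,p4,p5}}
  A23: {{p1},{p1,p2},{p1,p3},{p1,p4},{p1,p5},{p1,p2,p3},{p1,p4,p5}}
  A24: {{p1,p5},{p1,p4,p5}}
  A25: {{p1},{p1,p2},{p1,p3},{p1,p4},{p1,p5},{p1,p2,p3},{p1,p4,p5}}
  A34: {{p5},{p1,p5},{p4,p5},{p1,p4,p5}}
  A35: {{p1},{p5},{p1,p2},{p1,p3},{p1,p4},{p1,p5},{p4,p5},{p1,p2,p3},{p1,p4,p5}}
  A45: {{p5},{p1,p5},{p4,p5},{p1,p4,p5}}
  A123: {{p1},{p1,p2},{p1,p3},{p1,p4},{p1,p5},{p1,p2,p3},{p1,p4,p5}}
  A124: {{p1,p5},{p1,p4,p5}}
  A125: {{p1},{p1,p2},{p1,p3},{p1,p4},{p1,p5},{p1,p2,p3},{p1,p4,p5}}
  A134: {{p5},{p1,p5},{p4,p5},{p1,p4,p5}}
  A135: {{p1},{p5},{p1,p2},{p1,p3},{p1,p4},{p1,p5},{p4,p5},{p1,p2,p3},{p1,p4,p5}}
  A145: {{p5},{p1,p5},{p4,p5},{p1,p4,p5}}
  A234: {{p1,p5},{p1,p4,p5}}
  A235: {{p1},{p1,p2},{p1,p3},{p1,p4},{p1,p5},{p1,p2,p3},{p1,p4,p5}}
  A245: {{p1,p5},{p1,p4,p5}}
  A345: {{p5},{p1,p5},{p4,p5},{p1,p4,p5}}
  A1234: {{p1,p5},{p1,p4,p5}}
  A1235: {{p1},{p1,p2},{p1,p3},{p1,p4},{p1,p5},{p1,p2,p3},{p1,p4,p5}}
  A1245: {{p1,p5},{p1,p4,p5}}
  A1345: {{p5},{p1,p5},{p4,p5},{p1,p4,p5}}
  A2345: {{p1,p5},{p1,p4,p5}}
  A12345: {{p1,p5},{p1,p4,p5}}
C dims 6,10,10,5; δ0: rk 4, SNF 1^4; δ1: rk 6, SNF 1^6; δ2: rk 4, SNF 1^4
Ȟ^0 = (6 − 4) − 0 = 2, so Ȟ^0 ≅ Z^2
Ȟ^1 = (10 − 6) − 4 = 0, so Ȟ^1 ≅ 0
Ȟ^2 = (10 − 4) − 6 = 0, so Ȟ^2 ≅ 0


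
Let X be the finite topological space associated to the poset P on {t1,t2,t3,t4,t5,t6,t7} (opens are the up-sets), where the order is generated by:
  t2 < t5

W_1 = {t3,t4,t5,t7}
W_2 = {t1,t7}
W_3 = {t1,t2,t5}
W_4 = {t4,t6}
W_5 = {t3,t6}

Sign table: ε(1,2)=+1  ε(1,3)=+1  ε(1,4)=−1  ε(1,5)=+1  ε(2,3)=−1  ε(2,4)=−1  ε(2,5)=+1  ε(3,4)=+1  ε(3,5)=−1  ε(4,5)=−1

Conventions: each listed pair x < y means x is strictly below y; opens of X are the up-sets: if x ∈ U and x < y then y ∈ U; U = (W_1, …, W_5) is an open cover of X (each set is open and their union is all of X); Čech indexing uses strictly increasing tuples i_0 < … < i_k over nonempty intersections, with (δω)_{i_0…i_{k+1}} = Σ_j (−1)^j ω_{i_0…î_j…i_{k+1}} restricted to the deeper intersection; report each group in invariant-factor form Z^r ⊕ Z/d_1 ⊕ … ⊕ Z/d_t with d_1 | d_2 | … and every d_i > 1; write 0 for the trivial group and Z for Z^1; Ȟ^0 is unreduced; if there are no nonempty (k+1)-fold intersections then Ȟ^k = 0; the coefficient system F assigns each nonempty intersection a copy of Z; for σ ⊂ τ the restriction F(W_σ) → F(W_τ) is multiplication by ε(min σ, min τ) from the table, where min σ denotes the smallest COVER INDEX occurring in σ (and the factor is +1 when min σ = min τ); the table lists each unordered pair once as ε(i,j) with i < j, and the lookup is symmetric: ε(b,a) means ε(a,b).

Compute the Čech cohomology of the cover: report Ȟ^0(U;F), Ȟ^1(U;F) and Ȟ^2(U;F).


Ȟ^0 ≅ 0,  Ȟ^1 ≅ Z ⊕ Z/2,  Ȟ^2 ≅ 0

nerve simplices:
  W12={t7} W13={t5} W14={t4} W15={t3} W23={t1} W45={t6}
C dims 5,6; δ0: rk 5, SNF 1^4·2
degree 0: 5−5−0 = 0 → Ȟ^0 ≅ 0
degree 1: 6−0−5 = 1 plus torsion [2] → Ȟ^1 ≅ Z ⊕ Z/2
degree 2: 0−0−0 = 0 → Ȟ^2 ≅ 0


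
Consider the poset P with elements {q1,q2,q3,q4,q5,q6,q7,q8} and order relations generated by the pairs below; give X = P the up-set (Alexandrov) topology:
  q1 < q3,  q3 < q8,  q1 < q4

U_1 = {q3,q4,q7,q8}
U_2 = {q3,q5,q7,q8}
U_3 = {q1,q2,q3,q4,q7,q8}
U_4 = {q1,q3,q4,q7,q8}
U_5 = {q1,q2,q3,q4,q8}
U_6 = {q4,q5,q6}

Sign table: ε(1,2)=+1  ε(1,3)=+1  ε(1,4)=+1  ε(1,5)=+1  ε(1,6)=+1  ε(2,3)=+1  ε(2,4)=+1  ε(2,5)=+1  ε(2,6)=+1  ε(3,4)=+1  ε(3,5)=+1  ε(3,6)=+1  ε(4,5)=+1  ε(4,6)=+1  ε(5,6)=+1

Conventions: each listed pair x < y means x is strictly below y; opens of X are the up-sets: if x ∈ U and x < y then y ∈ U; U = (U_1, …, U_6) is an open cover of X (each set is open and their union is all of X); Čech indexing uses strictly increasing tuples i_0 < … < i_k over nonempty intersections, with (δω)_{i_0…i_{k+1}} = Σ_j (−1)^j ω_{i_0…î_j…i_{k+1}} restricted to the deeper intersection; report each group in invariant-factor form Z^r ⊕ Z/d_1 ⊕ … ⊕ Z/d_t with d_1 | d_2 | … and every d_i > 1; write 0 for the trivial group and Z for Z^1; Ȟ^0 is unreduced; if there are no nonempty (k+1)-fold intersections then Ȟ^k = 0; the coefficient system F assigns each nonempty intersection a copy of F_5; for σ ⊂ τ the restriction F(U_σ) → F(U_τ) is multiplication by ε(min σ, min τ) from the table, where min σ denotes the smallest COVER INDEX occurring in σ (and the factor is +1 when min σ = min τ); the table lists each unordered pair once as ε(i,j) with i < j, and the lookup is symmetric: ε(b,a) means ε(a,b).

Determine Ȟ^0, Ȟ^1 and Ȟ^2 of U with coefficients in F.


Ȟ^0 ≅ Z/5, Ȟ^1 ≅ Z/5, Ȟ^2 ≅ 0

nerve simplices:
  U12={q3,q7,q8} U13={q3,q4,q7,q8} U14={q3,q4,q7,q8} U15={q3,q4,q8} U16={q4} U23={q3,q7,q8} U24={q3,q7,q8} U25={q3,q8} U26={q5} U34={q1,q3,q4,q7,q8} U35={q1,q2,q3,q4,q8} U36={q4} U45={q1,q3,q4,q8} U46={q4} U56={q4}
  U123={q3,q7,q8} U124={q3,q7,q8} U125={q3,q8} U134={q3,q4,q7,q8} U135={q3,q4,q8} U136={q4} U145={q3,q4,q8} U146={q4} U156={q4} U234={q3,q7,q8} U235={q3,q8} U245={q3,q8} U345={q1,q3,q4,q8} U346={q4} U356={q4} U456={q4}
  U1234={q3,q7,q8} U1235={q3,q8} U1245={q3,q8} U1345={q3,q4,q8} U1346={q4} U1356={q4} U1456={q4} U2345={q3,q8} U3456={q4}
  U12345={q3,q8} U13456={q4}
C dims 6,15,16,9; δ0: rk_F5 5; δ1: rk_F5 9; δ2: rk_F5 7
degree 0: 6−5−0 = 1 → Ȟ^0 ≅ Z/5
degree 1: 15−9−5 = 1 → Ȟ^1 ≅ Z/5
degree 2: 16−7−9 = 0 → Ȟ^2 ≅ 0


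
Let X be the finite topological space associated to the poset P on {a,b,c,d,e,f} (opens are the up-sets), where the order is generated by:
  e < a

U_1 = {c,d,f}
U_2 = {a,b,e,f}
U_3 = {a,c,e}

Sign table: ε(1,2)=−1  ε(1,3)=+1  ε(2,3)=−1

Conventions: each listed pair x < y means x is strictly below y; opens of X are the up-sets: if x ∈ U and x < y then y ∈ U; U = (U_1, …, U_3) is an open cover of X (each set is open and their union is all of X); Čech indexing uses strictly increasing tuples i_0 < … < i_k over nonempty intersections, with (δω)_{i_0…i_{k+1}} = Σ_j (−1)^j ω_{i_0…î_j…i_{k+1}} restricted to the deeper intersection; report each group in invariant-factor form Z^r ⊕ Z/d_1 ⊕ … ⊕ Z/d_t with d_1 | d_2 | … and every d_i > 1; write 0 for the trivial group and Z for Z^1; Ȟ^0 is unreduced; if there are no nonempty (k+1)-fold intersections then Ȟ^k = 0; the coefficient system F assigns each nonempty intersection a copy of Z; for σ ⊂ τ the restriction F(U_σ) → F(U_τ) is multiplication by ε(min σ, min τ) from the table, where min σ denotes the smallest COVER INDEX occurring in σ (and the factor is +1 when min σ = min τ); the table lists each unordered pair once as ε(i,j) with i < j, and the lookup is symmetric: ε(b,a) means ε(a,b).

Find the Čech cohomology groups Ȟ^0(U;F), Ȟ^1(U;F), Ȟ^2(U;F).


nerve simplices:
  U12={f} U13={c} U23={a,e}
C dims 3,3; δ0: rk 2, SNF 1^2
degree 0: 3−2−0 = 1 → Ȟ^0 ≅ Z
degree 1: 3−0−2 = 1 → Ȟ^1 ≅ Z
degree 2: 0−0−0 = 0 → Ȟ^2 ≅ 0

Ȟ^0 = Z, Ȟ^1 = Z and Ȟ^2 = 0


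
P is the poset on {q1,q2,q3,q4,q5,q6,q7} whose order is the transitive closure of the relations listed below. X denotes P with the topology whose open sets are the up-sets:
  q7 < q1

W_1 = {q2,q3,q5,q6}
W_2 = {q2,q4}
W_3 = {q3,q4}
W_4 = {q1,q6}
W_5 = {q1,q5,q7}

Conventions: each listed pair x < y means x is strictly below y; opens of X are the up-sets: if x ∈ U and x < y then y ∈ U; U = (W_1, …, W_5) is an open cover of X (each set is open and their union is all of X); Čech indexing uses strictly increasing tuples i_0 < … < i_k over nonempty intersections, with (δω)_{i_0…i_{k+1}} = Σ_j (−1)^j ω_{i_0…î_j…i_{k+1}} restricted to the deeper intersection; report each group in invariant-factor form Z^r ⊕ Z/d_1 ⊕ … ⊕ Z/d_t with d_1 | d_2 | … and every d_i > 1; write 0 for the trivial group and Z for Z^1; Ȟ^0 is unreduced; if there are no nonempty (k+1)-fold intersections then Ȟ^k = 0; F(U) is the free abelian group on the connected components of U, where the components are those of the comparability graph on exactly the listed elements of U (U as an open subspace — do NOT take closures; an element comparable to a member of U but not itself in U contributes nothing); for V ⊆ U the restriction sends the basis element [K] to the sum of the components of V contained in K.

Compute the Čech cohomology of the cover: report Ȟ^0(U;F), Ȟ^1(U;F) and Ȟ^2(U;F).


Ȟ^0 = Z^6; Ȟ^1 = 0; Ȟ^2 = 0

nonempty overlaps:
  W12={q2} W13={q3} W14={q6} W15={q5} W23={q4} W45={q1}
components per intersection:
  W1: {q2} {q3} {q5} {q6}
  W2: {q2} {q4}
  W3: {q3} {q4}
  W4: {q1} {q6}
  W5: {q1,q7} {q5}
  W12: {q2}
  W13: {q3}
  W14: {q6}
  W15: {q5}
  W23: {q4}
  W45: {q1}
C dims 12,6; δ0: rk 6, SNF 1^6
degree 0: 12−6−0 = 6 → Ȟ^0 ≅ Z^6
degree 1: 6−0−6 = 0 → Ȟ^1 ≅ 0
degree 2: 0−0−0 = 0 → Ȟ^2 ≅ 0


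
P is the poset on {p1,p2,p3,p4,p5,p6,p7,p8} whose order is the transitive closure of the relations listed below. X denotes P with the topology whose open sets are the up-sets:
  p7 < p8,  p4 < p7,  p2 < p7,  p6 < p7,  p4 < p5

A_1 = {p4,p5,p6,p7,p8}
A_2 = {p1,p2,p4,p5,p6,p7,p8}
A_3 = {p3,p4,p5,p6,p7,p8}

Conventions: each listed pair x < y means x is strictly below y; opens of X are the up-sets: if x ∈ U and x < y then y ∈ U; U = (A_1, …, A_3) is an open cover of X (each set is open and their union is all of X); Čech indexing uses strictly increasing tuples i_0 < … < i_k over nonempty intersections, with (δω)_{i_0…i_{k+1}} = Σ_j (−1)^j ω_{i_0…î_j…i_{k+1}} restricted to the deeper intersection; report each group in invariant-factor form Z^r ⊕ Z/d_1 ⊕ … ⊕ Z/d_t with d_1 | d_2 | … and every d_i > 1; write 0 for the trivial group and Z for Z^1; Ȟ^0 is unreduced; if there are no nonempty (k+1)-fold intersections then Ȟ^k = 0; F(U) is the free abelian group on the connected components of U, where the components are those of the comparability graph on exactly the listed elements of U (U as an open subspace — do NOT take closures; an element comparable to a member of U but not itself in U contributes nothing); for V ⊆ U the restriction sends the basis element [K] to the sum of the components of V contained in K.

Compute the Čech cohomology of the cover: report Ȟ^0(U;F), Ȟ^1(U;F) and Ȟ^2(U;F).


intersection data:
  A12={p4,p5,p6,p7,p8} A13={p4,p5,p6,p7,p8} A23={p4,p5,p6,p7,p8}
  A123={p4,p5,p6,p7,p8}
components per intersection:
  A1: {p4,p5,p6,p7,p8}
  A2: {p1} {p2,p4,p5,p6,p7,p8}
  A3: {p3} {p4,p5,p6,p7,p8}
  A12: {p4,p5,p6,p7,p8}
  A13: {p4,p5,p6,p7,p8}
  A23: {p4,p5,p6,p7,p8}
  A123: {p4,p5,p6,p7,p8}
C dims 5,3,1; δ0: rk 2, SNF 1^2; δ1: rk 1, SNF 1^1
Ȟ^0 = (5 − 2) − 0 = 3, so Ȟ^0 ≅ Z^3
Ȟ^1 = (3 − 1) − 2 = 0, so Ȟ^1 ≅ 0
Ȟ^2 = (1 − 0) − 1 = 0, so Ȟ^2 ≅ 0

Ȟ^0 = Z^3, Ȟ^1 = 0 and Ȟ^2 = 0


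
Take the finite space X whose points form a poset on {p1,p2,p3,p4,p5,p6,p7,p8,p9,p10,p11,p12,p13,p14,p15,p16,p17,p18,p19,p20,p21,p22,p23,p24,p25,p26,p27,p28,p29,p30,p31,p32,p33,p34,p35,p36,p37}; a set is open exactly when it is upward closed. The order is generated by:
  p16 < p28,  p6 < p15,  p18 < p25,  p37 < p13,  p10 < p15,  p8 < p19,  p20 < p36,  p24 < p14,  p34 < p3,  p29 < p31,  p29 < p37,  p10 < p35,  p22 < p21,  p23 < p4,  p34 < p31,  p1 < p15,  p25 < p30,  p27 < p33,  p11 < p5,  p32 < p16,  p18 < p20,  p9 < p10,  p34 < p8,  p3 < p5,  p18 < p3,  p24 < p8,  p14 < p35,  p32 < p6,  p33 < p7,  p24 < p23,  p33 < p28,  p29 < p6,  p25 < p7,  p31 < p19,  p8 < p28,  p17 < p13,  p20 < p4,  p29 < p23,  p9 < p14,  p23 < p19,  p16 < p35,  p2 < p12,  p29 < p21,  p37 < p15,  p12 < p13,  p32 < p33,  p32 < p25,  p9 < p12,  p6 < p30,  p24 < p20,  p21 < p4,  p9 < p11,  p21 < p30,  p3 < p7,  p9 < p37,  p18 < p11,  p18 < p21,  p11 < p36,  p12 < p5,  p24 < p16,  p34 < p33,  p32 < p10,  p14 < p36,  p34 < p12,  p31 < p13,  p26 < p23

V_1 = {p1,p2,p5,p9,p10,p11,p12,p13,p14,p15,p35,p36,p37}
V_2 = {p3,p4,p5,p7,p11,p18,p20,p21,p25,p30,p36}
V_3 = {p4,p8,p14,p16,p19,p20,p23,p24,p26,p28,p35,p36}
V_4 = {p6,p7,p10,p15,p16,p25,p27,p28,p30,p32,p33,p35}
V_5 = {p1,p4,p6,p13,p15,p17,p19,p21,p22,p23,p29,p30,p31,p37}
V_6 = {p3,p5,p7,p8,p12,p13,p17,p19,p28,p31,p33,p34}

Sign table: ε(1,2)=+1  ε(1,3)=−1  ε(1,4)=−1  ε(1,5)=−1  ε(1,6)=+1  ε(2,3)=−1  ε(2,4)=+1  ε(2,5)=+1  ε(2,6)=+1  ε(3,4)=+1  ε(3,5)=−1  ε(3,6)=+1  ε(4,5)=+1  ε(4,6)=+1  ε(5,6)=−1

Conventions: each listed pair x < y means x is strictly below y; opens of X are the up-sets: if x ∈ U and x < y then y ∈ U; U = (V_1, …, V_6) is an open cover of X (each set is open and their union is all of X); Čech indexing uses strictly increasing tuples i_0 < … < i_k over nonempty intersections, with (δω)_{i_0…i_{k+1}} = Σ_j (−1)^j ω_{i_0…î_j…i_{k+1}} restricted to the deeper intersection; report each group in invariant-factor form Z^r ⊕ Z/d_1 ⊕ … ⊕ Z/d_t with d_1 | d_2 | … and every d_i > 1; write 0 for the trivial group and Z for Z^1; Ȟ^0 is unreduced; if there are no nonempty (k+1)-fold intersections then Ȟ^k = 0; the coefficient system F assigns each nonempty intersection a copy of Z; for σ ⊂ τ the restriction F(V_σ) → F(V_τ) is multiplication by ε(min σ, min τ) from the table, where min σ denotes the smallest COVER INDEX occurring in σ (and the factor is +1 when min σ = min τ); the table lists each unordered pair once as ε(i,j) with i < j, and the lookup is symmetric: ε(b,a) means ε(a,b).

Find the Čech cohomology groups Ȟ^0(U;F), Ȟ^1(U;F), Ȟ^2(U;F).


Ȟ^0 ≅ 0, Ȟ^1 ≅ Z/2, Ȟ^2 ≅ Z

nerve simplices:
  V12={p5,p11,p36} V13={p14,p35,p36} V14={p10,p15,p35} V15={p1,p13,p15,p37} V16={p5,p12,p13} V23={p4,p20,p36} V24={p7,p25,p30} V25={p4,p21,p30} V26={p3,p5,p7} V34={p16,p28,p35} V35={p4,p19,p23} V36={p8,p19,p28} V45={p6,p15,p30} V46={p7,p28,p33} V56={p13,p17,p19,p31}
  V123={p36} V126={p5} V134={p35} V145={p15} V156={p13} V235={p4} V245={p30} V246={p7} V346={p28} V356={p19}
C dims 6,15,10; δ0: rk 6, SNF 1^5·2; δ1: rk 9, SNF 1^9
degree 0: 6−6−0 = 0 → Ȟ^0 ≅ 0
degree 1: 15−9−6 = 0 plus torsion [2] → Ȟ^1 ≅ Z/2
degree 2: 10−0−9 = 1 → Ȟ^2 ≅ Z


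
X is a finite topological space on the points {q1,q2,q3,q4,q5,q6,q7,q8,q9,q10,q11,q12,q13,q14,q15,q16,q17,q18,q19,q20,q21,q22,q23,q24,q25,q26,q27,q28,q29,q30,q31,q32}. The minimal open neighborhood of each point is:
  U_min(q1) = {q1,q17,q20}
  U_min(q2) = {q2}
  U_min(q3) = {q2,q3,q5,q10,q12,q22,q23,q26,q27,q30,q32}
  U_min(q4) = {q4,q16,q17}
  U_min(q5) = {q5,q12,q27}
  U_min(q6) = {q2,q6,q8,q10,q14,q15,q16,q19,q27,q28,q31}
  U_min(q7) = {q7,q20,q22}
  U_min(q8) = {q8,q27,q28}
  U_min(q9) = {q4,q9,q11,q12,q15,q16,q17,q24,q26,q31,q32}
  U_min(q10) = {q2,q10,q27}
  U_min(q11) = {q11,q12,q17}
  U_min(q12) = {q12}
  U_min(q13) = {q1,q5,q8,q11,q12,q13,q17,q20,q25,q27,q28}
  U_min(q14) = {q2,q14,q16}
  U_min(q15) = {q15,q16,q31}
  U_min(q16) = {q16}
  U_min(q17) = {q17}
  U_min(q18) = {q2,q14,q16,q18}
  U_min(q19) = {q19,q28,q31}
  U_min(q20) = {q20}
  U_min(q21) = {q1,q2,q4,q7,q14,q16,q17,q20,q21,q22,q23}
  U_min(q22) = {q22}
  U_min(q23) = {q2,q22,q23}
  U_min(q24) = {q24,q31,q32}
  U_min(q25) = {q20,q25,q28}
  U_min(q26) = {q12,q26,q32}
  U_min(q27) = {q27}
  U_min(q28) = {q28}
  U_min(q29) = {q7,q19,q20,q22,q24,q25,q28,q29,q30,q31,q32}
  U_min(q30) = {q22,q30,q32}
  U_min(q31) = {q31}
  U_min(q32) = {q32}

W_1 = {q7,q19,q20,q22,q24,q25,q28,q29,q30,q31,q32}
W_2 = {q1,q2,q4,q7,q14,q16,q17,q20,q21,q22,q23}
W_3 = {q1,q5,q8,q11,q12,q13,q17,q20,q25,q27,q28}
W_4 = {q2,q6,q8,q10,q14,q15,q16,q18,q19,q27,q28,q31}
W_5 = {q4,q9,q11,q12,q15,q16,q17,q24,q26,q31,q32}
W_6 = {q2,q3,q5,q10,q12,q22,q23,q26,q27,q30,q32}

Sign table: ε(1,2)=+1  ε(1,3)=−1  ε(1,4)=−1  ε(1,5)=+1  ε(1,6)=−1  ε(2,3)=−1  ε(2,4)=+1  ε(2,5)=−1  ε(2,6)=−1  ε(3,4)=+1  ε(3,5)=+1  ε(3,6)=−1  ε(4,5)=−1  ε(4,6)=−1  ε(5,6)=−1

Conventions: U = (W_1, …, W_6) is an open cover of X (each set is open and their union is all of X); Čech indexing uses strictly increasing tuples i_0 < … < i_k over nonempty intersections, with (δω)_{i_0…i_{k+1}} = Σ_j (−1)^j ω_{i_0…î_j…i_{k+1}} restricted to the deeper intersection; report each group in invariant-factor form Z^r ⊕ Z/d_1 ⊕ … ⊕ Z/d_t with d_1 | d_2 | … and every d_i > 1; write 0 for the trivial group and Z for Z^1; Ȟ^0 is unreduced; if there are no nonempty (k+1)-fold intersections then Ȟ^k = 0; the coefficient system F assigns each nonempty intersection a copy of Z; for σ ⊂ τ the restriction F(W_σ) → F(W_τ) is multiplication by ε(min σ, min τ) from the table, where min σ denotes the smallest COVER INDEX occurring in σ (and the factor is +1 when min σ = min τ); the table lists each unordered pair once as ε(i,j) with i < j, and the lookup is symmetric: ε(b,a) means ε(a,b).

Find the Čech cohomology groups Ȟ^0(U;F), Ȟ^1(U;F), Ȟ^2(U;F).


Ȟ^0(U;F) ≅ 0, Ȟ^1(U;F) ≅ Z/2, Ȟ^2(U;F) ≅ Z

nerve of the cover:
  W12={q7,q20,q22} W13={q20,q25,q28} W14={q19,q28,q31} W15={q24,q31,q32} W16={q22,q30,q32} W23={q1,q17,q20} W24={q2,q14,q16} W25={q4,q16,q17} W26={q2,q22,q23} W34={q8,q27,q28} W35={q11,q12,q17} W36={q5,q12,q27} W45={q15,q16,q31} W46={q2,q10,q27} W56={q12,q26,q32}
  W123={q20} W126={q22} W134={q28} W145={q31} W156={q32} W235={q17} W245={q16} W246={q2} W346={q27} W356={q12}
C dims 6,15,10; δ0: rk 6, SNF 1^5·2; δ1: rk 9, SNF 1^9
Ȟ^0 = (6 − 6) − 0 = 0, so Ȟ^0 ≅ 0
Ȟ^1 = (15 − 9) − 6 = 0 plus torsion [2], so Ȟ^1 ≅ Z/2
Ȟ^2 = (10 − 0) − 9 = 1, so Ȟ^2 ≅ Z


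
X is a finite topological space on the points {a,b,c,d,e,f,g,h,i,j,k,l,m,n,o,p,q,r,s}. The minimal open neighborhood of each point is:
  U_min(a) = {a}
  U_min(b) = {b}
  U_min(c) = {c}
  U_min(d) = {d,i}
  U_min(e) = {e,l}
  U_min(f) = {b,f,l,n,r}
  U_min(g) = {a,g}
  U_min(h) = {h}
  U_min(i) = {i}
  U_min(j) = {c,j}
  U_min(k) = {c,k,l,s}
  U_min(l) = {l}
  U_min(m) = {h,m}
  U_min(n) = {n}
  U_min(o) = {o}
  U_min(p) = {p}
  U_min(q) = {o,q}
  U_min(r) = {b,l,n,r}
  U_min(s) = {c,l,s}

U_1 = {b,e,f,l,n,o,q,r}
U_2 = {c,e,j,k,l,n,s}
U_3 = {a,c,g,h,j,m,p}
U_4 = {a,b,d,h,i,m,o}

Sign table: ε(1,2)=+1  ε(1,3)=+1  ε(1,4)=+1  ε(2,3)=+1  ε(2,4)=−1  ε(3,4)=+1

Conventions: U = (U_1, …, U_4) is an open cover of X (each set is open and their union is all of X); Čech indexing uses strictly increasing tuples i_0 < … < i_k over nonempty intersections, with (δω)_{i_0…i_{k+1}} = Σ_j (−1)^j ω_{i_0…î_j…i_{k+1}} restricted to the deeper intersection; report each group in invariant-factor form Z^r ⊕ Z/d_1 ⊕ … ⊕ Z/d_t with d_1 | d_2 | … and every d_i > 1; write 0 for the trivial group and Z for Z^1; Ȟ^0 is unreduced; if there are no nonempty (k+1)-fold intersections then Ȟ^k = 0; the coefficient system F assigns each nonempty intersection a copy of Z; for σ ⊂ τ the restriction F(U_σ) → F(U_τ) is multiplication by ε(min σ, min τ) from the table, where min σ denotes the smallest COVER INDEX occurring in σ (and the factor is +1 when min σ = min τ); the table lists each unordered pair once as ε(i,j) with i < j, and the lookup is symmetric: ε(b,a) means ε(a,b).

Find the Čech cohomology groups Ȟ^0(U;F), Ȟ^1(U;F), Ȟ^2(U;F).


nonempty overlaps:
  U12={e,l,n} U14={b,o} U23={c,j} U34={a,h,m}
C dims 4,4; δ0: rk 3, SNF 1^3
degree 0: 4−3−0 = 1 → Ȟ^0 ≅ Z
degree 1: 4−0−3 = 1 → Ȟ^1 ≅ Z
degree 2: 0−0−0 = 0 → Ȟ^2 ≅ 0

Ȟ^0 ≅ Z, Ȟ^1 ≅ Z, Ȟ^2 ≅ 0


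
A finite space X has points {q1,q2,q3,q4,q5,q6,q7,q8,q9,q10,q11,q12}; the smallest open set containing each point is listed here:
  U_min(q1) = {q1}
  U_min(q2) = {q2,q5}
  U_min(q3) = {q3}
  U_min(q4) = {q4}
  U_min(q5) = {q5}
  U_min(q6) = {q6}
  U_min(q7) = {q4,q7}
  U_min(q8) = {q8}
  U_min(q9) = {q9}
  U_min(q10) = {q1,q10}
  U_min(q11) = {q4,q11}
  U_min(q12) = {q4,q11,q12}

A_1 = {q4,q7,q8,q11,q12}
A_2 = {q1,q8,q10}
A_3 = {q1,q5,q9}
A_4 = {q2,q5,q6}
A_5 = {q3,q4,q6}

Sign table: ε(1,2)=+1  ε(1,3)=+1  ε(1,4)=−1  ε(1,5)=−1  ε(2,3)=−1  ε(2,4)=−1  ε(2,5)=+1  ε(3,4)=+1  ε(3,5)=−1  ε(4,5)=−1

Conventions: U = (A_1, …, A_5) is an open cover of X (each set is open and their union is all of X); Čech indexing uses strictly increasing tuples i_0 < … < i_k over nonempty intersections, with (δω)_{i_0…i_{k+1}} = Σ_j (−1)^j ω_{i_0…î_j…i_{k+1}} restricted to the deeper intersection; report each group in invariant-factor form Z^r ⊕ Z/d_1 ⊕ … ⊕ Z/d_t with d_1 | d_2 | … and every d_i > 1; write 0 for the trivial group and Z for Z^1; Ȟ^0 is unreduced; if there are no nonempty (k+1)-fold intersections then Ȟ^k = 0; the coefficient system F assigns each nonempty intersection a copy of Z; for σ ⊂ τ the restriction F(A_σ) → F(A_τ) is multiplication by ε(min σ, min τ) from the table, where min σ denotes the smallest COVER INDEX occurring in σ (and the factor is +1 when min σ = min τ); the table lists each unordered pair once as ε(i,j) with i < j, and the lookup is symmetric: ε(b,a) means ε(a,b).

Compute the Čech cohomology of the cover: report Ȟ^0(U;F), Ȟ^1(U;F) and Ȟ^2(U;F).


Ȟ^0(U;F) ≅ 0, Ȟ^1(U;F) ≅ Z/2 and Ȟ^2(U;F) ≅ 0

nonempty overlaps:
  A12={q8} A15={q4} A23={q1} A34={q5} A45={q6}
C dims 5,5; δ0: rk 5, SNF 1^4·2
degree 0: 5−5−0 = 0 → Ȟ^0 ≅ 0
degree 1: 5−0−5 = 0 plus torsion [2] → Ȟ^1 ≅ Z/2
degree 2: 0−0−0 = 0 → Ȟ^2 ≅ 0


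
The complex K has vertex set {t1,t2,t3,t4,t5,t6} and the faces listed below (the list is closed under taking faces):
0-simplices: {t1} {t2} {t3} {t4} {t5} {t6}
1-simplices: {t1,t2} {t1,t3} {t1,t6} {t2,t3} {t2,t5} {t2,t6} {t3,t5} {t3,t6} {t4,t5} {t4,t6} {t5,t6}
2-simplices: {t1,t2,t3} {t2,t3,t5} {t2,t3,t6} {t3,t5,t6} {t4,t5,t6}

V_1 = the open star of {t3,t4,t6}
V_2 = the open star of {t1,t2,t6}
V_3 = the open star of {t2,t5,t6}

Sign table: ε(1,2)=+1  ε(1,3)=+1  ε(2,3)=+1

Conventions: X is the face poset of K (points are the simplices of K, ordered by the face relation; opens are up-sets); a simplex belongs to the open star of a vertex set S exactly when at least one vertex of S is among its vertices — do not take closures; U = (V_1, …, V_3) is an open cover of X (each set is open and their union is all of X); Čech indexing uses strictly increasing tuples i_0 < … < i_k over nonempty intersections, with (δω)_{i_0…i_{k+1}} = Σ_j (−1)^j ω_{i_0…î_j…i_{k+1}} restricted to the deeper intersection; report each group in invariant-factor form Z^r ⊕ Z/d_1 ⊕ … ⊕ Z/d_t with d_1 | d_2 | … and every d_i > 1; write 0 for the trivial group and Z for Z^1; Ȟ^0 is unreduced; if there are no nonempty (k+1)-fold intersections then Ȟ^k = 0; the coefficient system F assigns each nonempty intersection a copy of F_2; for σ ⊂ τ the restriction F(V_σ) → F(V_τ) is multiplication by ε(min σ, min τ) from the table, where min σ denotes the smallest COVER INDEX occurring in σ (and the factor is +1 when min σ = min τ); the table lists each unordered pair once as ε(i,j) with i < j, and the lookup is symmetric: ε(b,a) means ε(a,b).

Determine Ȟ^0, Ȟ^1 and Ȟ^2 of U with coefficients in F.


nonempty overlaps:
  V1={{t3},{t4},{t6},{t1,t3},{t1,t6},{t2,t3},{t2,t6},{t3,t5},{t3,t6},{t4,t5},{t4,t6},{t5,t6},{t1,t2,t3},{t2,t3,t5},{t2,t3,t6},{t3,t5,t6},{t4,t5,t6}} V2={{t1},{t2},{t6},{t1,t2},{t1,t3},{t1,t6},{t2,t3},{t2,t5},{t2,t6},{t3,t6},{t4,t6},{t5,t6},{t1,t2,t3},{t2,t3,t5},{t2,t3,t6},{t3,t5,t6},{t4,t5,t6}} V3={{t2},{t5},{t6},{t1,t2},{t1,t6},{t2,t3},{t2,t5},{t2,t6},{t3,t5},{t3,t6},{t4,t5},{t4,t6},{t5,t6},{t1,t2,t3},{t2,t3,t5},{t2,t3,t6},{t3,t5,t6},{t4,t5,t6}}
  V12={{t6},{t1,t3},{t1,t6},{t2,t3},{t2,t6},{t3,t6},{t4,t6},{t5,t6},{t1,t2,t3},{t2,t3,t5},{t2,t3,t6},{t3,t5,t6},{t4,t5,t6}} V13={{t6},{t1,t6},{t2,t3},{t2,t6},{t3,t5},{t3,t6},{t4,t5},{t4,t6},{t5,t6},{t1,t2,t3},{t2,t3,t5},{t2,t3,t6},{t3,t5,t6},{t4,t5,t6}} V23={{t2},{t6},{t1,t2},{t1,t6},{t2,t3},{t2,t5},{t2,t6},{t3,t6},{t4,t6},{t5,t6},{t1,t2,t3},{t2,t3,t5},{t2,t3,t6},{t3,t5,t6},{t4,t5,t6}}
  V123={{t6},{t1,t6},{t2,t3},{t2,t6},{t3,t6},{t4,t6},{t5,t6},{t1,t2,t3},{t2,t3,t5},{t2,t3,t6},{t3,t5,t6},{t4,t5,t6}}
C dims 3,3,1; δ0: rk_F2 2; δ1: rk_F2 1
degree 0: 3−2−0 = 1 → Ȟ^0 ≅ Z/2
degree 1: 3−1−2 = 0 → Ȟ^1 ≅ 0
degree 2: 1−0−1 = 0 → Ȟ^2 ≅ 0

Ȟ^0 ≅ Z/2, Ȟ^1 ≅ 0 and Ȟ^2 ≅ 0
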